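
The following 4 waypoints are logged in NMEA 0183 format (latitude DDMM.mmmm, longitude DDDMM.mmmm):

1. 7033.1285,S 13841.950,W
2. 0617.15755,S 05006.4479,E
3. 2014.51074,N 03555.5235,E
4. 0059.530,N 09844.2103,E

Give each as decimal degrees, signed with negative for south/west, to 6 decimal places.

Point 1:
  Lat: split at 2 digits → 70° and 33.1285′; 70 + 33.1285/60 = 70.5521417
  hemisphere S, so the sign is −
  Longitude: degrees = first 3 digits = 138, minutes = 41.95; 138 + 41.95/60 = 138.6991667
  hemisphere W, so the sign is −
Point 2:
  φ: degrees = first 2 digits = 6, minutes = 17.15755; 6 + 17.15755/60 = 6.2859592
  S ⇒ negate
  Longitude: degrees = first 3 digits = 50, minutes = 6.4479; 50 + 6.4479/60 = 50.1074650
  E ⇒ keep positive
Point 3:
  φ: degrees = first 2 digits = 20, minutes = 14.51074; 20 + 14.51074/60 = 20.2418457
  N → positive
  Lon: split at 3 digits → 035° and 55.5235′; 35 + 55.5235/60 = 35.9253917
  E → positive
Point 4:
  Lat: degrees = first 2 digits = 0, minutes = 59.53; 0 + 59.53/60 = 0.9921667
  N → positive
  Lon: degrees = first 3 digits = 98, minutes = 44.2103; 98 + 44.2103/60 = 98.7368383
  E ⇒ keep positive

1. -70.552142, -138.699167
2. -6.285959, 50.107465
3. 20.241846, 35.925392
4. 0.992167, 98.736838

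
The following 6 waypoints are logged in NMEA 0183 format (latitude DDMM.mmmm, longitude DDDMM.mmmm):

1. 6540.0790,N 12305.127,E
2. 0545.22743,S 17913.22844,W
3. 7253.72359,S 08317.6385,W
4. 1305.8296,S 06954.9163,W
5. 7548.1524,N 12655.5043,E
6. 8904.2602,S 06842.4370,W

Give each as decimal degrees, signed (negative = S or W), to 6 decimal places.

Point 1:
  Lat: degrees = first 2 digits = 65, minutes = 40.079; 65 + 40.079/60 = 65.6679833
  N → positive
  λ: split at 3 digits → 123° and 5.127′; 123 + 5.127/60 = 123.0854500
  E ⇒ keep positive
Point 2:
  Latitude: degrees = first 2 digits = 5, minutes = 45.22743; 5 + 45.22743/60 = 5.7537905
  hemisphere S, so the sign is −
  Lon: degrees = first 3 digits = 179, minutes = 13.22844; 179 + 13.22844/60 = 179.2204740
  hemisphere W, so the sign is −
Point 3:
  Lat: split at 2 digits → 72° and 53.72359′; 72 + 53.72359/60 = 72.8953932
  hemisphere S, so the sign is −
  Lon: split at 3 digits → 083° and 17.6385′; 83 + 17.6385/60 = 83.2939750
  W → negative
Point 4:
  Latitude: degrees = first 2 digits = 13, minutes = 5.8296; 13 + 5.8296/60 = 13.0971600
  hemisphere S, so the sign is −
  Longitude: degrees = first 3 digits = 69, minutes = 54.9163; 69 + 54.9163/60 = 69.9152717
  hemisphere W, so the sign is −
Point 5:
  φ: split at 2 digits → 75° and 48.1524′; 75 + 48.1524/60 = 75.8025400
  N → positive
  Lon: degrees = first 3 digits = 126, minutes = 55.5043; 126 + 55.5043/60 = 126.9250717
  E → positive
Point 6:
  Latitude: degrees = first 2 digits = 89, minutes = 4.2602; 89 + 4.2602/60 = 89.0710033
  S ⇒ negate
  Lon: split at 3 digits → 068° and 42.437′; 68 + 42.437/60 = 68.7072833
  hemisphere W, so the sign is −

1. 65.667983, 123.085450
2. -5.753791, -179.220474
3. -72.895393, -83.293975
4. -13.097160, -69.915272
5. 75.802540, 126.925072
6. -89.071003, -68.707283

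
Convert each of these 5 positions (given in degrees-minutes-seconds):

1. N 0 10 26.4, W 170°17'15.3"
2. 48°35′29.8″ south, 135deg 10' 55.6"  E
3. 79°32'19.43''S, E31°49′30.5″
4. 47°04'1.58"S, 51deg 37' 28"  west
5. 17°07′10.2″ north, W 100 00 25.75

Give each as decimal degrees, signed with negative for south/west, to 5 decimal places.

1. 0.17400, -170.28758
2. -48.59161, 135.18211
3. -79.53873, 31.82514
4. -47.06711, -51.62444
5. 17.11950, -100.00715

Point 1:
  Latitude: 0° + 10/60 + 26.4/3600 = 0 + 0.166667 + 0.007333 = 0.174000
  N → positive
  λ: 170 + 17/60 + 15.3/3600 = 170.287583
  W → negative
Point 2:
  Lat: 48 + 35/60 + 29.8/3600 = 48.591611
  S ⇒ negate
  λ: 135° + 10/60 + 55.6/3600 = 135 + 0.166667 + 0.015444 = 135.182111
  E → positive
Point 3:
  φ: 79° + 32/60 + 19.43/3600 = 79 + 0.533333 + 0.005397 = 79.538731
  S → negative
  λ: 31 + 49/60 + 30.5/3600 = 31.825139
  E ⇒ keep positive
Point 4:
  φ: 47° + 4/60 + 1.58/3600 = 47 + 0.066667 + 0.000439 = 47.067106
  hemisphere S, so the sign is −
  Longitude: 37′ + 28″ = 37.46667′; 51 + 37.46667/60 = 51.624444
  hemisphere W, so the sign is −
Point 5:
  Lat: 7′ + 10.2″ = 7.17000′; 17 + 7.17000/60 = 17.119500
  N → positive
  Lon: 0′ + 25.75″ = 0.42917′; 100 + 0.42917/60 = 100.007153
  W ⇒ negate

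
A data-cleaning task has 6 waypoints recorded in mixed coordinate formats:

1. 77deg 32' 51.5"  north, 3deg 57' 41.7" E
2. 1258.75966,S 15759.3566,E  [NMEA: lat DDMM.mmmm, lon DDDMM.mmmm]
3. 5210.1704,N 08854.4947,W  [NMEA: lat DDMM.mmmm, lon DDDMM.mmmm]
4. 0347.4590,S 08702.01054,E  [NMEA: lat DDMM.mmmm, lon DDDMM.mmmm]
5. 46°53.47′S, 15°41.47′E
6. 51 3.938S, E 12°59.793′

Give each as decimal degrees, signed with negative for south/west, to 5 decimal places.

Point 1:
  φ: 32′ + 51.5″ = 32.85833′; 77 + 32.85833/60 = 77.547639
  N ⇒ keep positive
  λ: 3 + 57/60 + 41.7/3600 = 3.961583
  E ⇒ keep positive
Point 2:
  Latitude: split at 2 digits → 12° and 58.75966′; 12 + 58.75966/60 = 12.979328
  S → negative
  Lon: split at 3 digits → 157° and 59.3566′; 157 + 59.3566/60 = 157.989277
  E ⇒ keep positive
Point 3:
  φ: split at 2 digits → 52° and 10.1704′; 52 + 10.1704/60 = 52.169507
  N → positive
  Lon: degrees = first 3 digits = 88, minutes = 54.4947; 88 + 54.4947/60 = 88.908245
  hemisphere W, so the sign is −
Point 4:
  Lat: degrees = first 2 digits = 3, minutes = 47.459; 3 + 47.459/60 = 3.790983
  S → negative
  Longitude: split at 3 digits → 087° and 2.01054′; 87 + 2.01054/60 = 87.033509
  E ⇒ keep positive
Point 5:
  φ: 53.47′ = 0.891167°; total 46.891167
  hemisphere S, so the sign is −
  Longitude: 15 + 41.47/60 = 15.691167
  E ⇒ keep positive
Point 6:
  Lat: 3.938′ = 0.065633°; total 51.065633
  S → negative
  Longitude: 12 + 59.793/60 = 12.996550
  E → positive

1. 77.54764, 3.96158
2. -12.97933, 157.98928
3. 52.16951, -88.90825
4. -3.79098, 87.03351
5. -46.89117, 15.69117
6. -51.06563, 12.99655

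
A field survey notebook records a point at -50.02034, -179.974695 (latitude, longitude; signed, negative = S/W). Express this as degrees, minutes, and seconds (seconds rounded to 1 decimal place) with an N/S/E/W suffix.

50°01′13.2″ S, 179°58′28.9″ W

Latitude is negative → S; |value| = 50.020340
Latitude: 0.020340 × 60 = 1.22040′ → 1′, remainder × 60 = 13.224″
Longitude is negative → W; |value| = 179.974695
Longitude: 0.974695 × 60 = 58.48170′ → 58′, remainder × 60 = 28.902″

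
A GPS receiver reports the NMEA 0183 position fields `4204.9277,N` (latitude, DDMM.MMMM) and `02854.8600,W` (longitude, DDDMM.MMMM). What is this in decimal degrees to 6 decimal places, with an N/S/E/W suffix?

42.082128° N, 28.914333° W

Lat: degrees = first 2 digits = 42, minutes = 4.9277; 42 + 4.9277/60 = 42.0821283
Lon: split at 3 digits → 028° and 54.86′; 28 + 54.86/60 = 28.9143333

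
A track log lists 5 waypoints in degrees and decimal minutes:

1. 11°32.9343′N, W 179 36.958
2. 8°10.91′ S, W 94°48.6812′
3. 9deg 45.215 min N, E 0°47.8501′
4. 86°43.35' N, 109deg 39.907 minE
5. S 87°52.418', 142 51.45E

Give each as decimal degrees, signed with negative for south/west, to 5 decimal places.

1. 11.54891, -179.61597
2. -8.18183, -94.81135
3. 9.75358, 0.79750
4. 86.72250, 109.66512
5. -87.87363, 142.85750

Point 1:
  Lat: 32.9343′ = 0.548905°; total 11.548905
  N ⇒ keep positive
  Lon: 179 + 36.958/60 = 179.615967
  hemisphere W, so the sign is −
Point 2:
  Lat: 10.91′ = 0.181833°; total 8.181833
  hemisphere S, so the sign is −
  Longitude: 94 + 48.6812/60 = 94.811353
  W ⇒ negate
Point 3:
  Latitude: 45.215′ = 0.753583°; total 9.753583
  N ⇒ keep positive
  Longitude: 47.8501′ = 0.797502°; total 0.797502
  E ⇒ keep positive
Point 4:
  φ: 43.35′ = 0.722500°; total 86.722500
  N → positive
  Lon: 109 + 39.907/60 = 109.665117
  E ⇒ keep positive
Point 5:
  φ: 87 + 52.418/60 = 87.873633
  S ⇒ negate
  Longitude: 142 + 51.45/60 = 142.857500
  E → positive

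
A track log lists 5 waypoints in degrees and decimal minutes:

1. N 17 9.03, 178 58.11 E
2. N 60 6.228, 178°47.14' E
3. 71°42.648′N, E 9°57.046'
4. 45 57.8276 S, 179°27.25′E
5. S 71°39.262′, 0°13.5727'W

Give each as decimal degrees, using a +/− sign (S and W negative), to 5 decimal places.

Point 1:
  Latitude: 9.03′ = 0.150500°; total 17.150500
  N → positive
  Longitude: 58.11′ = 0.968500°; total 178.968500
  E → positive
Point 2:
  Latitude: 6.228′ = 0.103800°; total 60.103800
  N → positive
  Lon: 178 + 47.14/60 = 178.785667
  E ⇒ keep positive
Point 3:
  φ: 42.648′ = 0.710800°; total 71.710800
  N ⇒ keep positive
  Longitude: 57.046′ = 0.950767°; total 9.950767
  E ⇒ keep positive
Point 4:
  Latitude: 57.8276′ = 0.963793°; total 45.963793
  hemisphere S, so the sign is −
  λ: 179 + 27.25/60 = 179.454167
  E → positive
Point 5:
  Lat: 39.262′ = 0.654367°; total 71.654367
  S → negative
  Longitude: 0 + 13.5727/60 = 0.226212
  hemisphere W, so the sign is −

1. 17.15050, 178.96850
2. 60.10380, 178.78567
3. 71.71080, 9.95077
4. -45.96379, 179.45417
5. -71.65437, -0.22621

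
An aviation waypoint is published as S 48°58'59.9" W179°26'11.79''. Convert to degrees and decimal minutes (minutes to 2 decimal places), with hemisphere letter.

48° 59.00′ S, 179° 26.20′ W

Lat: 58 + 59.9/60 = 58.9983′
Longitude: 26 + 11.79/60 = 26.1965′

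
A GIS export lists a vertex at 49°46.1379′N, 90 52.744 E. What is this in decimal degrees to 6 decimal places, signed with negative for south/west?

49.768965, 90.879067

φ: 46.1379′ = 0.768965°; total 49.7689650
N → positive
λ: 52.744′ = 0.879067°; total 90.8790667
E ⇒ keep positive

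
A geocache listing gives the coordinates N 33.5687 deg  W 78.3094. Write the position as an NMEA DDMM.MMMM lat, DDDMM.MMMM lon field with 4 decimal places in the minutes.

Lat: minutes = (33.568700 − 33) × 60 = 34.122000
Lon: fractional part 0.309400 → 18.564000 minutes

3334.1220,N / 07818.5640,W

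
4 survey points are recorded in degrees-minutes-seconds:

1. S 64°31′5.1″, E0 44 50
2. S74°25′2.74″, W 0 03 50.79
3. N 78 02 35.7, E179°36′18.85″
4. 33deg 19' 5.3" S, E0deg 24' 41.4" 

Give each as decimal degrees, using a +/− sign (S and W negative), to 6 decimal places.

1. -64.518083, 0.747222
2. -74.417428, -0.064108
3. 78.043250, 179.605236
4. -33.318139, 0.411500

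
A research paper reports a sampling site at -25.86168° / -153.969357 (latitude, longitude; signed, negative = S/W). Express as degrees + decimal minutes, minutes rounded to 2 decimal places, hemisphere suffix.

25° 51.70′ S, 153° 58.16′ W

Latitude is negative → S; |value| = 25.861680
φ: fractional part 0.861680 → 51.7008 minutes
Longitude is negative → W; |value| = 153.969357
Lon: 153° + 0.969357 × 60 = 153° 58.1614′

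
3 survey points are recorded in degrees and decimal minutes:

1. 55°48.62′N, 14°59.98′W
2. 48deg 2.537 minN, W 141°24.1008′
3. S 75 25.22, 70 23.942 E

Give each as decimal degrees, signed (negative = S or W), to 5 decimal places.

1. 55.81033, -14.99967
2. 48.04228, -141.40168
3. -75.42033, 70.39903

Point 1:
  Lat: 48.62′ = 0.810333°; total 55.810333
  N ⇒ keep positive
  Longitude: 14 + 59.98/60 = 14.999667
  W ⇒ negate
Point 2:
  Lat: 2.537′ = 0.042283°; total 48.042283
  N ⇒ keep positive
  Lon: 24.1008′ = 0.401680°; total 141.401680
  W ⇒ negate
Point 3:
  Lat: 25.22′ = 0.420333°; total 75.420333
  hemisphere S, so the sign is −
  Longitude: 70 + 23.942/60 = 70.399033
  E → positive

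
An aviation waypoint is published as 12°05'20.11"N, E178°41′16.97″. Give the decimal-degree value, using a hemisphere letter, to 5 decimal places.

Lat: 12 + 5/60 + 20.11/3600 = 12.088919
Lon: 178 + 41/60 + 16.97/3600 = 178.688047

12.08892° N, 178.68805° E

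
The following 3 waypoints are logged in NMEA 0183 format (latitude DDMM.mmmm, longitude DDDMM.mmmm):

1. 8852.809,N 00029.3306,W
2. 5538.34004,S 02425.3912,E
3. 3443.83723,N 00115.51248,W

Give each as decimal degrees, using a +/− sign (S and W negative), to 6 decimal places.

1. 88.880150, -0.488843
2. -55.639001, 24.423187
3. 34.730621, -1.258541

Point 1:
  Lat: degrees = first 2 digits = 88, minutes = 52.809; 88 + 52.809/60 = 88.8801500
  N ⇒ keep positive
  λ: degrees = first 3 digits = 0, minutes = 29.3306; 0 + 29.3306/60 = 0.4888433
  W → negative
Point 2:
  Lat: split at 2 digits → 55° and 38.34004′; 55 + 38.34004/60 = 55.6390007
  S → negative
  Longitude: degrees = first 3 digits = 24, minutes = 25.3912; 24 + 25.3912/60 = 24.4231867
  E → positive
Point 3:
  Lat: degrees = first 2 digits = 34, minutes = 43.83723; 34 + 43.83723/60 = 34.7306205
  N ⇒ keep positive
  λ: degrees = first 3 digits = 1, minutes = 15.51248; 1 + 15.51248/60 = 1.2585413
  W ⇒ negate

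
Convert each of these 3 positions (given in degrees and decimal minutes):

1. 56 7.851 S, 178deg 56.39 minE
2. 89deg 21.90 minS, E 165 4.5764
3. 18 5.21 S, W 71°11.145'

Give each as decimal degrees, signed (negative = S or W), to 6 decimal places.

1. -56.130850, 178.939833
2. -89.365000, 165.076273
3. -18.086833, -71.185750

Point 1:
  Latitude: 56 + 7.851/60 = 56.1308500
  S ⇒ negate
  Longitude: 56.39′ = 0.939833°; total 178.9398333
  E → positive
Point 2:
  Latitude: 89 + 21.9/60 = 89.3650000
  S ⇒ negate
  λ: 4.5764′ = 0.076273°; total 165.0762733
  E ⇒ keep positive
Point 3:
  Lat: 5.21′ = 0.086833°; total 18.0868333
  hemisphere S, so the sign is −
  λ: 71 + 11.145/60 = 71.1857500
  W → negative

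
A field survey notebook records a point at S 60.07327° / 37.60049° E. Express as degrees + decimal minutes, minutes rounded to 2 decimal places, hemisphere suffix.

60° 4.40′ S, 37° 36.03′ E

Lat: 60° + 0.073270 × 60 = 60° 4.3962′
λ: 37° + 0.600490 × 60 = 37° 36.0294′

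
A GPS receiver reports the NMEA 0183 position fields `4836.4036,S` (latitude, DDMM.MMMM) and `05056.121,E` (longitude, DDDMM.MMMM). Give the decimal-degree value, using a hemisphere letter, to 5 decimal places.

φ: split at 2 digits → 48° and 36.4036′; 48 + 36.4036/60 = 48.606727
λ: split at 3 digits → 050° and 56.121′; 50 + 56.121/60 = 50.935350

48.60673° S, 50.93535° E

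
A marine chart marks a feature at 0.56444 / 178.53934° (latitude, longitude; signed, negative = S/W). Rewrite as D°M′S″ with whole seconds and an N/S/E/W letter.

Lat: whole degrees 0; 33.86640′ → 33′ and 51.98″
λ: 0.539340° → 32.36040′; 0.36040 × 60 = 21.62″

0°33′52″ N, 178°32′22″ E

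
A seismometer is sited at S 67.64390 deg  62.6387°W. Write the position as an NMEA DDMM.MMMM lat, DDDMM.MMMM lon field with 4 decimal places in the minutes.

Latitude: minutes = (67.643900 − 67) × 60 = 38.634000
Lon: 62° + 0.638700 × 60 = 62° 38.322000′

6738.6340,S / 06238.3220,W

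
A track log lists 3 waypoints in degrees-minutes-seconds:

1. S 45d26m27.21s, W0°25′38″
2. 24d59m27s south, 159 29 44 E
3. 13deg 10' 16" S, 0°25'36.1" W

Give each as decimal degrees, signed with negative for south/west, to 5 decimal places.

1. -45.44089, -0.42722
2. -24.99083, 159.49556
3. -13.17111, -0.42669

Point 1:
  Latitude: 26′ + 27.21″ = 26.45350′; 45 + 26.45350/60 = 45.440892
  S → negative
  λ: 25′ + 38″ = 25.63333′; 0 + 25.63333/60 = 0.427222
  W → negative
Point 2:
  Latitude: 24° + 59/60 + 27/3600 = 24 + 0.983333 + 0.007500 = 24.990833
  hemisphere S, so the sign is −
  Longitude: 159 + 29/60 + 44/3600 = 159.495556
  E ⇒ keep positive
Point 3:
  Lat: 13° + 10/60 + 16/3600 = 13 + 0.166667 + 0.004444 = 13.171111
  hemisphere S, so the sign is −
  Lon: 25′ + 36.1″ = 25.60167′; 0 + 25.60167/60 = 0.426694
  W → negative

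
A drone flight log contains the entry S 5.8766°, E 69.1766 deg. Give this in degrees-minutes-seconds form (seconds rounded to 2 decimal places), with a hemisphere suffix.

Latitude: whole degrees 5; 52.59600′ → 52′ and 35.7600″
Longitude: 0.176600 × 60 = 10.59600′ → 10′, remainder × 60 = 35.7600″

5°52′35.76″ S, 69°10′35.76″ E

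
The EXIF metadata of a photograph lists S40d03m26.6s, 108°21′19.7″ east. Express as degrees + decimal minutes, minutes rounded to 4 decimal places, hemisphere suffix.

40° 3.4433′ S, 108° 21.3283′ E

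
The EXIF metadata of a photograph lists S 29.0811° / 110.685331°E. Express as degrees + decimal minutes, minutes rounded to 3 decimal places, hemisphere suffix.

29° 4.866′ S, 110° 41.120′ E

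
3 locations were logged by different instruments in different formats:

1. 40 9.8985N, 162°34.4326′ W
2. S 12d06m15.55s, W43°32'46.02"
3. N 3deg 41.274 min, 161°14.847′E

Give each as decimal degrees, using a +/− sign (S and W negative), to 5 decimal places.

Point 1:
  φ: 9.8985′ = 0.164975°; total 40.164975
  N ⇒ keep positive
  λ: 162 + 34.4326/60 = 162.573877
  hemisphere W, so the sign is −
Point 2:
  Lat: 12 + 6/60 + 15.55/3600 = 12.104319
  hemisphere S, so the sign is −
  λ: 43 + 32/60 + 46.02/3600 = 43.546117
  hemisphere W, so the sign is −
Point 3:
  Latitude: 41.274′ = 0.687900°; total 3.687900
  N → positive
  Lon: 14.847′ = 0.247450°; total 161.247450
  E ⇒ keep positive

1. 40.16498, -162.57388
2. -12.10432, -43.54612
3. 3.68790, 161.24745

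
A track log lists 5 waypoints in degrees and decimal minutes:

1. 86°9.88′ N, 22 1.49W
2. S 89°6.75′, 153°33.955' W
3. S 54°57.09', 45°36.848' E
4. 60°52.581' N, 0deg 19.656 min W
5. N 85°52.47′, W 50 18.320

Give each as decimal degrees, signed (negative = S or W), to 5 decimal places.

Point 1:
  φ: 9.88′ = 0.164667°; total 86.164667
  N → positive
  Lon: 22 + 1.49/60 = 22.024833
  W ⇒ negate
Point 2:
  Latitude: 6.75′ = 0.112500°; total 89.112500
  S → negative
  λ: 33.955′ = 0.565917°; total 153.565917
  W ⇒ negate
Point 3:
  φ: 57.09′ = 0.951500°; total 54.951500
  hemisphere S, so the sign is −
  Lon: 45 + 36.848/60 = 45.614133
  E ⇒ keep positive
Point 4:
  Latitude: 60 + 52.581/60 = 60.876350
  N ⇒ keep positive
  Lon: 0 + 19.656/60 = 0.327600
  hemisphere W, so the sign is −
Point 5:
  Latitude: 52.47′ = 0.874500°; total 85.874500
  N → positive
  Lon: 50 + 18.32/60 = 50.305333
  hemisphere W, so the sign is −

1. 86.16467, -22.02483
2. -89.11250, -153.56592
3. -54.95150, 45.61413
4. 60.87635, -0.32760
5. 85.87450, -50.30533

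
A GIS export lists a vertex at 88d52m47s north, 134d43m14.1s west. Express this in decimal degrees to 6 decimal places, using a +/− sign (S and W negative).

88.879722, -134.720583

Latitude: 52′ + 47″ = 52.78333′; 88 + 52.78333/60 = 88.8797222
N ⇒ keep positive
Lon: 43′ + 14.1″ = 43.23500′; 134 + 43.23500/60 = 134.7205833
W → negative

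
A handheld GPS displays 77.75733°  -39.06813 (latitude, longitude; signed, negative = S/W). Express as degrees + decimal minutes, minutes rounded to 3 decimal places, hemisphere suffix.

77° 45.440′ N, 39° 4.088′ W

Lat: fractional part 0.757330 → 45.43980 minutes
Longitude is negative → W; |value| = 39.068130
Longitude: minutes = (39.068130 − 39) × 60 = 4.08780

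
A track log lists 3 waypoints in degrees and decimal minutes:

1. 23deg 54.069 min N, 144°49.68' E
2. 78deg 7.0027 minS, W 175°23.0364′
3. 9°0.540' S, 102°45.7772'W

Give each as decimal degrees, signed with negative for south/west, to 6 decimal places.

1. 23.901150, 144.828000
2. -78.116712, -175.383940
3. -9.009000, -102.762953

Point 1:
  φ: 23 + 54.069/60 = 23.9011500
  N → positive
  λ: 49.68′ = 0.828000°; total 144.8280000
  E → positive
Point 2:
  Lat: 7.0027′ = 0.116712°; total 78.1167117
  S ⇒ negate
  Longitude: 175 + 23.0364/60 = 175.3839400
  W ⇒ negate
Point 3:
  Latitude: 9 + 0.54/60 = 9.0090000
  hemisphere S, so the sign is −
  Longitude: 102 + 45.7772/60 = 102.7629533
  W ⇒ negate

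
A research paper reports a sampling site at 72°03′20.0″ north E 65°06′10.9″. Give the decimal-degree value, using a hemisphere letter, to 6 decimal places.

72.055556° N, 65.103028° E

φ: 72 + 3/60 + 20/3600 = 72.0555556
Lon: 65 + 6/60 + 10.9/3600 = 65.1030278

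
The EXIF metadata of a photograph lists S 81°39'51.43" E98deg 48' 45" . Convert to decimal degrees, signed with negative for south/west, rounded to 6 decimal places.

-81.664286, 98.812500

Latitude: 39′ + 51.43″ = 39.85717′; 81 + 39.85717/60 = 81.6642861
S → negative
Longitude: 48′ + 45″ = 48.75000′; 98 + 48.75000/60 = 98.8125000
E → positive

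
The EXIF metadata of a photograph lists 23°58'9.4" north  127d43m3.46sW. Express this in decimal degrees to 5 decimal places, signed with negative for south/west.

23.96928, -127.71763

φ: 23 + 58/60 + 9.4/3600 = 23.969278
N → positive
Longitude: 127 + 43/60 + 3.46/3600 = 127.717628
W ⇒ negate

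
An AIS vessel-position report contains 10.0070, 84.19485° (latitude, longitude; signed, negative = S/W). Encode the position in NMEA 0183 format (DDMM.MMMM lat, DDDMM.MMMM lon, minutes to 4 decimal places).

1000.4200,N / 08411.6910,E

Lat: fractional part 0.007000 → 0.420000 minutes
Longitude: minutes = (84.194850 − 84) × 60 = 11.691000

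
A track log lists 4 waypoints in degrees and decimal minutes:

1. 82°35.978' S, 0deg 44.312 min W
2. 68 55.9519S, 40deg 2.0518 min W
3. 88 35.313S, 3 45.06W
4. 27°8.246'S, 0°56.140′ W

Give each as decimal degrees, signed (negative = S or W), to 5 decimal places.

Point 1:
  Lat: 35.978′ = 0.599633°; total 82.599633
  hemisphere S, so the sign is −
  Longitude: 44.312′ = 0.738533°; total 0.738533
  W ⇒ negate
Point 2:
  Lat: 68 + 55.9519/60 = 68.932532
  S → negative
  Longitude: 40 + 2.0518/60 = 40.034197
  hemisphere W, so the sign is −
Point 3:
  φ: 35.313′ = 0.588550°; total 88.588550
  S ⇒ negate
  Longitude: 3 + 45.06/60 = 3.751000
  W → negative
Point 4:
  φ: 8.246′ = 0.137433°; total 27.137433
  S → negative
  λ: 0 + 56.14/60 = 0.935667
  hemisphere W, so the sign is −

1. -82.59963, -0.73853
2. -68.93253, -40.03420
3. -88.58855, -3.75100
4. -27.13743, -0.93567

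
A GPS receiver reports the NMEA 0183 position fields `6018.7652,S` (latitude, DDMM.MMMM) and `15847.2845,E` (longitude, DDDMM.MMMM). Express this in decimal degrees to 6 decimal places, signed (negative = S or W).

-60.312753, 158.788075

Lat: split at 2 digits → 60° and 18.7652′; 60 + 18.7652/60 = 60.3127533
hemisphere S, so the sign is −
Lon: degrees = first 3 digits = 158, minutes = 47.2845; 158 + 47.2845/60 = 158.7880750
E → positive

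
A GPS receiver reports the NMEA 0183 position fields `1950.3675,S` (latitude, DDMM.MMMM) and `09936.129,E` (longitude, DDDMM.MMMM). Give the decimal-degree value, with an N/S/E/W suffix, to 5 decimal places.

φ: degrees = first 2 digits = 19, minutes = 50.3675; 19 + 50.3675/60 = 19.839458
Longitude: split at 3 digits → 099° and 36.129′; 99 + 36.129/60 = 99.602150

19.83946° S, 99.60215° E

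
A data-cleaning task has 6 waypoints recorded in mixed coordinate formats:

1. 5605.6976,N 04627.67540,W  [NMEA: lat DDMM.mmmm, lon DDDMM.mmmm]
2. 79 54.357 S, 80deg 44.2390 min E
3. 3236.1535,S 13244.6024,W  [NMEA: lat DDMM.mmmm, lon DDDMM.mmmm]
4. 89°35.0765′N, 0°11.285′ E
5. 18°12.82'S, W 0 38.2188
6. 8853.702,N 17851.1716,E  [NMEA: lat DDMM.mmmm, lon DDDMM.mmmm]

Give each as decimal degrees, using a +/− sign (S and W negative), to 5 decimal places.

Point 1:
  Latitude: degrees = first 2 digits = 56, minutes = 5.6976; 56 + 5.6976/60 = 56.094960
  N ⇒ keep positive
  Lon: split at 3 digits → 046° and 27.6754′; 46 + 27.6754/60 = 46.461257
  hemisphere W, so the sign is −
Point 2:
  φ: 79 + 54.357/60 = 79.905950
  hemisphere S, so the sign is −
  Lon: 44.239′ = 0.737317°; total 80.737317
  E ⇒ keep positive
Point 3:
  Latitude: split at 2 digits → 32° and 36.1535′; 32 + 36.1535/60 = 32.602558
  S ⇒ negate
  Lon: degrees = first 3 digits = 132, minutes = 44.6024; 132 + 44.6024/60 = 132.743373
  hemisphere W, so the sign is −
Point 4:
  Lat: 35.0765′ = 0.584608°; total 89.584608
  N → positive
  Lon: 0 + 11.285/60 = 0.188083
  E → positive
Point 5:
  Lat: 18 + 12.82/60 = 18.213667
  hemisphere S, so the sign is −
  Longitude: 0 + 38.2188/60 = 0.636980
  W → negative
Point 6:
  φ: split at 2 digits → 88° and 53.702′; 88 + 53.702/60 = 88.895033
  N ⇒ keep positive
  λ: split at 3 digits → 178° and 51.1716′; 178 + 51.1716/60 = 178.852860
  E → positive

1. 56.09496, -46.46126
2. -79.90595, 80.73732
3. -32.60256, -132.74337
4. 89.58461, 0.18808
5. -18.21367, -0.63698
6. 88.89503, 178.85286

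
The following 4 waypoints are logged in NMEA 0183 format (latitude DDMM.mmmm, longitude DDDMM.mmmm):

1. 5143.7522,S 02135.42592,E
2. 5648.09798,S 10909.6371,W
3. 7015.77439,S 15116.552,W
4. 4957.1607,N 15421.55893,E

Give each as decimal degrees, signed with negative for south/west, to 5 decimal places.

Point 1:
  φ: degrees = first 2 digits = 51, minutes = 43.7522; 51 + 43.7522/60 = 51.729203
  hemisphere S, so the sign is −
  Longitude: split at 3 digits → 021° and 35.42592′; 21 + 35.42592/60 = 21.590432
  E → positive
Point 2:
  φ: split at 2 digits → 56° and 48.09798′; 56 + 48.09798/60 = 56.801633
  S ⇒ negate
  λ: split at 3 digits → 109° and 9.6371′; 109 + 9.6371/60 = 109.160618
  hemisphere W, so the sign is −
Point 3:
  Lat: split at 2 digits → 70° and 15.77439′; 70 + 15.77439/60 = 70.262907
  S ⇒ negate
  λ: degrees = first 3 digits = 151, minutes = 16.552; 151 + 16.552/60 = 151.275867
  hemisphere W, so the sign is −
Point 4:
  Latitude: degrees = first 2 digits = 49, minutes = 57.1607; 49 + 57.1607/60 = 49.952678
  N ⇒ keep positive
  Longitude: split at 3 digits → 154° and 21.55893′; 154 + 21.55893/60 = 154.359316
  E ⇒ keep positive

1. -51.72920, 21.59043
2. -56.80163, -109.16062
3. -70.26291, -151.27587
4. 49.95268, 154.35932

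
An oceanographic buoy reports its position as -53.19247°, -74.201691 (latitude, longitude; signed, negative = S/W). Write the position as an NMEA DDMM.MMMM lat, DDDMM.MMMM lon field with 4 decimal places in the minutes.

5311.5482,S / 07412.1015,W

Latitude is negative → S; |value| = 53.192470
φ: 53° + 0.192470 × 60 = 53° 11.548200′
Longitude is negative → W; |value| = 74.201691
Longitude: 74° + 0.201691 × 60 = 74° 12.101460′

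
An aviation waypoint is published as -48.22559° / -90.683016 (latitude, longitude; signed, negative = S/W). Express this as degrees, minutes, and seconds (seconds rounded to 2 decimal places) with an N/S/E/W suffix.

48°13′32.12″ S, 90°40′58.86″ W

Latitude is negative → S; |value| = 48.225590
φ: whole degrees 48; 13.53540′ → 13′ and 32.1240″
Longitude is negative → W; |value| = 90.683016
λ: whole degrees 90; 40.98096′ → 40′ and 58.8576″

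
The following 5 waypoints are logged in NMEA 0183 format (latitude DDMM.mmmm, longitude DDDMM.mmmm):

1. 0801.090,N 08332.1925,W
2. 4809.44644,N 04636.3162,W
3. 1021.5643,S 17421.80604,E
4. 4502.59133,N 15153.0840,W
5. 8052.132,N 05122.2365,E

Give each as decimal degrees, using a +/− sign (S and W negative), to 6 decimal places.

Point 1:
  φ: degrees = first 2 digits = 8, minutes = 1.09; 8 + 1.09/60 = 8.0181667
  N ⇒ keep positive
  λ: split at 3 digits → 083° and 32.1925′; 83 + 32.1925/60 = 83.5365417
  W → negative
Point 2:
  Latitude: degrees = first 2 digits = 48, minutes = 9.44644; 48 + 9.44644/60 = 48.1574407
  N → positive
  Lon: split at 3 digits → 046° and 36.3162′; 46 + 36.3162/60 = 46.6052700
  W → negative
Point 3:
  Latitude: split at 2 digits → 10° and 21.5643′; 10 + 21.5643/60 = 10.3594050
  S ⇒ negate
  Lon: degrees = first 3 digits = 174, minutes = 21.80604; 174 + 21.80604/60 = 174.3634340
  E ⇒ keep positive
Point 4:
  Latitude: degrees = first 2 digits = 45, minutes = 2.59133; 45 + 2.59133/60 = 45.0431888
  N → positive
  Longitude: degrees = first 3 digits = 151, minutes = 53.084; 151 + 53.084/60 = 151.8847333
  hemisphere W, so the sign is −
Point 5:
  Latitude: split at 2 digits → 80° and 52.132′; 80 + 52.132/60 = 80.8688667
  N → positive
  Longitude: degrees = first 3 digits = 51, minutes = 22.2365; 51 + 22.2365/60 = 51.3706083
  E → positive

1. 8.018167, -83.536542
2. 48.157441, -46.605270
3. -10.359405, 174.363434
4. 45.043189, -151.884733
5. 80.868867, 51.370608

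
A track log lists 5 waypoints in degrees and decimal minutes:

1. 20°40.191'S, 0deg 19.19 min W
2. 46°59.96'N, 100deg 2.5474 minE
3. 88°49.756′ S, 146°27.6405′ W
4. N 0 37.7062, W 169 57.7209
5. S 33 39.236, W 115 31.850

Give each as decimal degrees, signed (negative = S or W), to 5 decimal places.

Point 1:
  Lat: 20 + 40.191/60 = 20.669850
  S ⇒ negate
  λ: 19.19′ = 0.319833°; total 0.319833
  W → negative
Point 2:
  φ: 59.96′ = 0.999333°; total 46.999333
  N → positive
  Lon: 2.5474′ = 0.042457°; total 100.042457
  E ⇒ keep positive
Point 3:
  Lat: 49.756′ = 0.829267°; total 88.829267
  S ⇒ negate
  Longitude: 146 + 27.6405/60 = 146.460675
  hemisphere W, so the sign is −
Point 4:
  Lat: 37.7062′ = 0.628437°; total 0.628437
  N → positive
  Lon: 169 + 57.7209/60 = 169.962015
  W ⇒ negate
Point 5:
  φ: 33 + 39.236/60 = 33.653933
  S → negative
  Lon: 115 + 31.85/60 = 115.530833
  hemisphere W, so the sign is −

1. -20.66985, -0.31983
2. 46.99933, 100.04246
3. -88.82927, -146.46068
4. 0.62844, -169.96202
5. -33.65393, -115.53083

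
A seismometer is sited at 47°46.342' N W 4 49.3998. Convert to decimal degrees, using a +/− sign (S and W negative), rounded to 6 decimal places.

47.772367, -4.823330

Lat: 46.342′ = 0.772367°; total 47.7723667
N → positive
λ: 49.3998′ = 0.823330°; total 4.8233300
hemisphere W, so the sign is −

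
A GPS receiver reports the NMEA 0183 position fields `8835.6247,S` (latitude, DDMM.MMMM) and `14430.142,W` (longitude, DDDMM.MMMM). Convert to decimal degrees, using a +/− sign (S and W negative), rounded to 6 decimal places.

Latitude: split at 2 digits → 88° and 35.6247′; 88 + 35.6247/60 = 88.5937450
S ⇒ negate
Longitude: degrees = first 3 digits = 144, minutes = 30.142; 144 + 30.142/60 = 144.5023667
W → negative

-88.593745, -144.502367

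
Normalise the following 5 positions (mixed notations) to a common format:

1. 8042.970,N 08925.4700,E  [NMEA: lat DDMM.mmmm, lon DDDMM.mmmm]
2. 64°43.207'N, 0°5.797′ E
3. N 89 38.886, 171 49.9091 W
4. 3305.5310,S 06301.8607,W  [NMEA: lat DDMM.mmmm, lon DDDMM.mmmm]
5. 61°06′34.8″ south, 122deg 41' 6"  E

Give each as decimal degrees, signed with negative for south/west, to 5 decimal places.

Point 1:
  Latitude: split at 2 digits → 80° and 42.97′; 80 + 42.97/60 = 80.716167
  N → positive
  λ: split at 3 digits → 089° and 25.47′; 89 + 25.47/60 = 89.424500
  E ⇒ keep positive
Point 2:
  Lat: 64 + 43.207/60 = 64.720117
  N ⇒ keep positive
  λ: 5.797′ = 0.096617°; total 0.096617
  E → positive
Point 3:
  Lat: 38.886′ = 0.648100°; total 89.648100
  N → positive
  Longitude: 49.9091′ = 0.831818°; total 171.831818
  hemisphere W, so the sign is −
Point 4:
  φ: degrees = first 2 digits = 33, minutes = 5.531; 33 + 5.531/60 = 33.092183
  S ⇒ negate
  Lon: split at 3 digits → 063° and 1.8607′; 63 + 1.8607/60 = 63.031012
  W → negative
Point 5:
  Latitude: 61° + 6/60 + 34.8/3600 = 61 + 0.100000 + 0.009667 = 61.109667
  S ⇒ negate
  Lon: 122° + 41/60 + 6/3600 = 122 + 0.683333 + 0.001667 = 122.685000
  E ⇒ keep positive

1. 80.71617, 89.42450
2. 64.72012, 0.09662
3. 89.64810, -171.83182
4. -33.09218, -63.03101
5. -61.10967, 122.68500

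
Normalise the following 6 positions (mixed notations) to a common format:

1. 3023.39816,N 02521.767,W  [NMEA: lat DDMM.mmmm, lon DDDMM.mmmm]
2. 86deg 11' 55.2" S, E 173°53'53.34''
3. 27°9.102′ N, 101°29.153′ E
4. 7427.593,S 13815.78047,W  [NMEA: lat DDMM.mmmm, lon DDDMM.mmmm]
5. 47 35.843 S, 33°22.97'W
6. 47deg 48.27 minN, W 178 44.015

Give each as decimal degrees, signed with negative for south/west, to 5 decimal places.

1. 30.38997, -25.36278
2. -86.19867, 173.89815
3. 27.15170, 101.48588
4. -74.45988, -138.26301
5. -47.59738, -33.38283
6. 47.80450, -178.73358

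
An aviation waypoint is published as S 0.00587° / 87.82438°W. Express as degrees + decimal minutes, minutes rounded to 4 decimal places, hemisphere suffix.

Lat: minutes = (0.005870 − 0) × 60 = 0.352200
λ: fractional part 0.824380 → 49.462800 minutes

0° 0.3522′ S, 87° 49.4628′ W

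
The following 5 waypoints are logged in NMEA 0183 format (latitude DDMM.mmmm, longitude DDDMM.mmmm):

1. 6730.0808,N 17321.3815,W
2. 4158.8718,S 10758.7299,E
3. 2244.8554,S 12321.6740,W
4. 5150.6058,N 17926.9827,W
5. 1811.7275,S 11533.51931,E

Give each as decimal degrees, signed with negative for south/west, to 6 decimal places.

Point 1:
  Lat: split at 2 digits → 67° and 30.0808′; 67 + 30.0808/60 = 67.5013467
  N → positive
  λ: split at 3 digits → 173° and 21.3815′; 173 + 21.3815/60 = 173.3563583
  W ⇒ negate
Point 2:
  Lat: split at 2 digits → 41° and 58.8718′; 41 + 58.8718/60 = 41.9811967
  hemisphere S, so the sign is −
  Longitude: degrees = first 3 digits = 107, minutes = 58.7299; 107 + 58.7299/60 = 107.9788317
  E ⇒ keep positive
Point 3:
  Lat: degrees = first 2 digits = 22, minutes = 44.8554; 22 + 44.8554/60 = 22.7475900
  hemisphere S, so the sign is −
  λ: split at 3 digits → 123° and 21.674′; 123 + 21.674/60 = 123.3612333
  hemisphere W, so the sign is −
Point 4:
  Lat: split at 2 digits → 51° and 50.6058′; 51 + 50.6058/60 = 51.8434300
  N ⇒ keep positive
  λ: split at 3 digits → 179° and 26.9827′; 179 + 26.9827/60 = 179.4497117
  hemisphere W, so the sign is −
Point 5:
  Lat: degrees = first 2 digits = 18, minutes = 11.7275; 18 + 11.7275/60 = 18.1954583
  S ⇒ negate
  λ: degrees = first 3 digits = 115, minutes = 33.51931; 115 + 33.51931/60 = 115.5586552
  E ⇒ keep positive

1. 67.501347, -173.356358
2. -41.981197, 107.978832
3. -22.747590, -123.361233
4. 51.843430, -179.449712
5. -18.195458, 115.558655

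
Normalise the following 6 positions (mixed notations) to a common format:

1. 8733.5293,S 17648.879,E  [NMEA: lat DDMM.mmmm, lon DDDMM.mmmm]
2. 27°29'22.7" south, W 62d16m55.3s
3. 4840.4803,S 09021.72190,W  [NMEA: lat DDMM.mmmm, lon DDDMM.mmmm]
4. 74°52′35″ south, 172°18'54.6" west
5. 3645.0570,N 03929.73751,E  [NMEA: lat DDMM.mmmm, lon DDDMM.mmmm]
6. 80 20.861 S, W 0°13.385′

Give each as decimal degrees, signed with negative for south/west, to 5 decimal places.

Point 1:
  φ: degrees = first 2 digits = 87, minutes = 33.5293; 87 + 33.5293/60 = 87.558822
  S → negative
  Lon: degrees = first 3 digits = 176, minutes = 48.879; 176 + 48.879/60 = 176.814650
  E → positive
Point 2:
  φ: 27° + 29/60 + 22.7/3600 = 27 + 0.483333 + 0.006306 = 27.489639
  S → negative
  λ: 62° + 16/60 + 55.3/3600 = 62 + 0.266667 + 0.015361 = 62.282028
  hemisphere W, so the sign is −
Point 3:
  Lat: degrees = first 2 digits = 48, minutes = 40.4803; 48 + 40.4803/60 = 48.674672
  S ⇒ negate
  Lon: split at 3 digits → 090° and 21.7219′; 90 + 21.7219/60 = 90.362032
  W ⇒ negate
Point 4:
  Latitude: 52′ + 35″ = 52.58333′; 74 + 52.58333/60 = 74.876389
  S ⇒ negate
  Longitude: 18′ + 54.6″ = 18.91000′; 172 + 18.91000/60 = 172.315167
  W ⇒ negate
Point 5:
  Latitude: split at 2 digits → 36° and 45.057′; 36 + 45.057/60 = 36.750950
  N → positive
  Lon: degrees = first 3 digits = 39, minutes = 29.73751; 39 + 29.73751/60 = 39.495625
  E → positive
Point 6:
  φ: 80 + 20.861/60 = 80.347683
  S → negative
  Lon: 13.385′ = 0.223083°; total 0.223083
  W ⇒ negate

1. -87.55882, 176.81465
2. -27.48964, -62.28203
3. -48.67467, -90.36203
4. -74.87639, -172.31517
5. 36.75095, 39.49563
6. -80.34768, -0.22308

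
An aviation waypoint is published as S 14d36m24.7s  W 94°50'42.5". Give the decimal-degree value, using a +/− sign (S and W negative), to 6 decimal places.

Latitude: 14 + 36/60 + 24.7/3600 = 14.6068611
hemisphere S, so the sign is −
λ: 94 + 50/60 + 42.5/3600 = 94.8451389
W → negative

-14.606861, -94.845139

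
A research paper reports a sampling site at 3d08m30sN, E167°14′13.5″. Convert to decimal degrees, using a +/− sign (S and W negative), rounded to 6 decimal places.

3.141667, 167.237083

φ: 3° + 8/60 + 30/3600 = 3 + 0.133333 + 0.008333 = 3.1416667
N ⇒ keep positive
Lon: 167 + 14/60 + 13.5/3600 = 167.2370833
E → positive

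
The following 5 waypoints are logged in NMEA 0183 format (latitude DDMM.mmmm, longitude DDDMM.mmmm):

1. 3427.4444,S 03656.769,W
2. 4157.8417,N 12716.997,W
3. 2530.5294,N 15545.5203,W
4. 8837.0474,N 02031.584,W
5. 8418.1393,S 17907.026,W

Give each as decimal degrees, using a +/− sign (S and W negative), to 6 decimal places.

1. -34.457407, -36.946150
2. 41.964028, -127.283283
3. 25.508823, -155.758672
4. 88.617457, -20.526400
5. -84.302322, -179.117100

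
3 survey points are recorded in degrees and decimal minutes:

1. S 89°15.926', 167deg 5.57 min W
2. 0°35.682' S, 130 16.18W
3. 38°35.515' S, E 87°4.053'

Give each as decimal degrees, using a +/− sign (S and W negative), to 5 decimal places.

Point 1:
  φ: 89 + 15.926/60 = 89.265433
  S → negative
  Lon: 5.57′ = 0.092833°; total 167.092833
  hemisphere W, so the sign is −
Point 2:
  Lat: 35.682′ = 0.594700°; total 0.594700
  hemisphere S, so the sign is −
  Lon: 16.18′ = 0.269667°; total 130.269667
  W → negative
Point 3:
  φ: 35.515′ = 0.591917°; total 38.591917
  S → negative
  λ: 87 + 4.053/60 = 87.067550
  E → positive

1. -89.26543, -167.09283
2. -0.59470, -130.26967
3. -38.59192, 87.06755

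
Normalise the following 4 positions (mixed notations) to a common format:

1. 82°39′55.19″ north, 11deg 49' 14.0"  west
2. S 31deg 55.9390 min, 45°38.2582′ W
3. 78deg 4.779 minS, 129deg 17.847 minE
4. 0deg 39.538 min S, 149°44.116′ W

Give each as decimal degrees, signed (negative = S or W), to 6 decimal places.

1. 82.665331, -11.820556
2. -31.932317, -45.637637
3. -78.079650, 129.297450
4. -0.658967, -149.735267

Point 1:
  Lat: 82° + 39/60 + 55.19/3600 = 82 + 0.650000 + 0.015331 = 82.6653306
  N → positive
  Lon: 11° + 49/60 + 14/3600 = 11 + 0.816667 + 0.003889 = 11.8205556
  W → negative
Point 2:
  Latitude: 31 + 55.939/60 = 31.9323167
  S ⇒ negate
  λ: 38.2582′ = 0.637637°; total 45.6376367
  W ⇒ negate
Point 3:
  Latitude: 4.779′ = 0.079650°; total 78.0796500
  S ⇒ negate
  Longitude: 17.847′ = 0.297450°; total 129.2974500
  E → positive
Point 4:
  φ: 0 + 39.538/60 = 0.6589667
  S ⇒ negate
  λ: 44.116′ = 0.735267°; total 149.7352667
  hemisphere W, so the sign is −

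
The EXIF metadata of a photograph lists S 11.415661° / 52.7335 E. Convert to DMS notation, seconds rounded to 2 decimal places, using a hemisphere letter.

11°24′56.38″ S, 52°44′0.60″ E

φ: whole degrees 11; 24.93966′ → 24′ and 56.3796″
Lon: 0.733500 × 60 = 44.01000′ → 44′, remainder × 60 = 0.6000″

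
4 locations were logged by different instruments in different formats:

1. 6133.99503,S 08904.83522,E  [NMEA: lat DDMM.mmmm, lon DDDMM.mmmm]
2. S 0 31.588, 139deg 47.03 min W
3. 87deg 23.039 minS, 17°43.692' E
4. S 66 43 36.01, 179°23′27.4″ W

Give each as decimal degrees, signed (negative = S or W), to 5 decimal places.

1. -61.56658, 89.08059
2. -0.52647, -139.78383
3. -87.38398, 17.72820
4. -66.72667, -179.39094

Point 1:
  Lat: split at 2 digits → 61° and 33.99503′; 61 + 33.99503/60 = 61.566584
  S ⇒ negate
  λ: split at 3 digits → 089° and 4.83522′; 89 + 4.83522/60 = 89.080587
  E ⇒ keep positive
Point 2:
  Latitude: 0 + 31.588/60 = 0.526467
  S ⇒ negate
  Lon: 47.03′ = 0.783833°; total 139.783833
  W → negative
Point 3:
  Lat: 23.039′ = 0.383983°; total 87.383983
  S ⇒ negate
  Lon: 43.692′ = 0.728200°; total 17.728200
  E → positive
Point 4:
  φ: 43′ + 36.01″ = 43.60017′; 66 + 43.60017/60 = 66.726669
  hemisphere S, so the sign is −
  Lon: 179 + 23/60 + 27.4/3600 = 179.390944
  hemisphere W, so the sign is −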